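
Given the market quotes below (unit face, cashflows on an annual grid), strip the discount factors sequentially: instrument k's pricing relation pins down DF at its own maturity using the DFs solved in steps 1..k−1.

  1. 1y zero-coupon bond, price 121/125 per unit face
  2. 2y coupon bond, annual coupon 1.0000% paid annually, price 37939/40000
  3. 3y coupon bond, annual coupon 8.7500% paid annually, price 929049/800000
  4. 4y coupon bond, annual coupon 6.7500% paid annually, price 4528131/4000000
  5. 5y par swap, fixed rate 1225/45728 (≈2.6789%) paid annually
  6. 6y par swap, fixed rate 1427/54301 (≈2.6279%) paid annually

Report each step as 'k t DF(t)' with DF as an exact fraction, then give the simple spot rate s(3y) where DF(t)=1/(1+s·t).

1 1 121/125
2 2 1859/2000
3 3 572/625
4 4 4413/5000
5 5 351/400
6 6 8573/10000
s(3y) = (1/(572/625) − 1)/(3) = 53/1716 ≈ 3.0886%

step 1 [1y] zero: DF = P = 121/125 ≈ 0.968000
step 2 [2y] bond c/1=1/100: DF=(37939/40000 − 1/100·(0.968000))/(1+1/100) = 1859/2000 ≈ 0.929500
step 3 [3y] bond c/1=7/80: DF=(929049/800000 − 7/80·(0.968000+0.929500))/(1+7/80) = 572/625 ≈ 0.915200
step 4 [4y] bond c/1=27/400: DF=(4528131/4000000 − 27/400·(0.968000+0.929500+0.915200))/(1+27/400) = 4413/5000 ≈ 0.882600
step 5 [5y] swap r/1=1225/45728: DF=(1 − 1225/45728·(0.968000+0.929500+0.915200+0.882600))/(1+1225/45728) = 351/400 ≈ 0.877500
step 6 [6y] swap r/1=1427/54301: DF=(1 − 1427/54301·(0.968000+0.929500+0.915200+0.882600+0.877500))/(1+1427/54301) = 8573/10000 ≈ 0.857300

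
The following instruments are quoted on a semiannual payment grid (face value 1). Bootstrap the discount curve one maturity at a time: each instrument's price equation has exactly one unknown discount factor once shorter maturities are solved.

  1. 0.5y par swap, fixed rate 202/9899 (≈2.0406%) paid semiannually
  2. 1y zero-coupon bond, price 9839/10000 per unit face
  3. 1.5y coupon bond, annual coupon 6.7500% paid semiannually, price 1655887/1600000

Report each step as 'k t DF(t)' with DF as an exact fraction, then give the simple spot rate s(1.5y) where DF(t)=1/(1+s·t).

step 1 [0.5y] swap r/2=101/9899: DF=(1 − 101/9899·(0))/(1+101/9899) = 9899/10000 ≈ 0.989900
step 2 [1y] zero: DF = P = 9839/10000 ≈ 0.983900
step 3 [1.5y] bond c/2=27/800: DF=(1655887/1600000 − 27/800·(0.989900+0.983900))/(1+27/800) = 9367/10000 ≈ 0.936700

1 1/2 9899/10000
2 1 9839/10000
3 3/2 9367/10000
s(1.5y) = (1/(9367/10000) − 1)/(3/2) = 422/9367 ≈ 4.5052%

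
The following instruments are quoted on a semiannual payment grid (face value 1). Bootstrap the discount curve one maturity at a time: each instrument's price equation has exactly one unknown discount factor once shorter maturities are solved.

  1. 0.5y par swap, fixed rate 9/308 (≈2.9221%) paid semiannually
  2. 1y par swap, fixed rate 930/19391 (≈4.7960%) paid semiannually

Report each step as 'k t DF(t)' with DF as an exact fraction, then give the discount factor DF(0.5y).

1 1/2 616/625
2 1 1907/2000
DF(0.5y) = 616/625 ≈ 0.985600

step 1 [0.5y] swap r/2=9/616: DF=(1 − 9/616·(0))/(1+9/616) = 616/625 ≈ 0.985600
step 2 [1y] swap r/2=465/19391: DF=(1 − 465/19391·(0.985600))/(1+465/19391) = 1907/2000 ≈ 0.953500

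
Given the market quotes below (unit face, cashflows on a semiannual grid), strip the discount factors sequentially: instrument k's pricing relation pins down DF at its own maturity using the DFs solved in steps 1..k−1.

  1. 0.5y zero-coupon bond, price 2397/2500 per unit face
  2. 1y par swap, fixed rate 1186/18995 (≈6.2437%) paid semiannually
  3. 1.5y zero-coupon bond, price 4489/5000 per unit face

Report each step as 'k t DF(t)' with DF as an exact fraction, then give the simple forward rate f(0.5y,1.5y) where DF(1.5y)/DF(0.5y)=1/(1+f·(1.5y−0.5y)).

1 1/2 2397/2500
2 1 9407/10000
3 3/2 4489/5000
f(0.5y,1.5y) = ((2397/2500)/(4489/5000) − 1)/(1) = 305/4489 ≈ 6.7944%

step 1 [0.5y] zero: DF = P = 2397/2500 ≈ 0.958800
step 2 [1y] swap r/2=593/18995: DF=(1 − 593/18995·(0.958800))/(1+593/18995) = 9407/10000 ≈ 0.940700
step 3 [1.5y] zero: DF = P = 4489/5000 ≈ 0.897800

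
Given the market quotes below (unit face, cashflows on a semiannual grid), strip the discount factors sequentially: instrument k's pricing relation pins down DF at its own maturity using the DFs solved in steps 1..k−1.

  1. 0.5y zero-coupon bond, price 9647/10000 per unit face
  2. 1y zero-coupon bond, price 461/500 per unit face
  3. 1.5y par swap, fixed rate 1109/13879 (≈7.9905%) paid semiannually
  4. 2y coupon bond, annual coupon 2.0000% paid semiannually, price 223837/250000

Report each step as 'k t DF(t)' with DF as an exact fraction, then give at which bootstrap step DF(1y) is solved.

1 1/2 9647/10000
2 1 461/500
3 3/2 8891/10000
4 2 859/1000
DF(1y) is solved at step 2

step 1 [0.5y] zero: DF = P = 9647/10000 ≈ 0.964700
step 2 [1y] zero: DF = P = 461/500 ≈ 0.922000
step 3 [1.5y] swap r/2=1109/27758: DF=(1 − 1109/27758·(0.964700+0.922000))/(1+1109/27758) = 8891/10000 ≈ 0.889100
step 4 [2y] bond c/2=1/100: DF=(223837/250000 − 1/100·(0.964700+0.922000+0.889100))/(1+1/100) = 859/1000 ≈ 0.859000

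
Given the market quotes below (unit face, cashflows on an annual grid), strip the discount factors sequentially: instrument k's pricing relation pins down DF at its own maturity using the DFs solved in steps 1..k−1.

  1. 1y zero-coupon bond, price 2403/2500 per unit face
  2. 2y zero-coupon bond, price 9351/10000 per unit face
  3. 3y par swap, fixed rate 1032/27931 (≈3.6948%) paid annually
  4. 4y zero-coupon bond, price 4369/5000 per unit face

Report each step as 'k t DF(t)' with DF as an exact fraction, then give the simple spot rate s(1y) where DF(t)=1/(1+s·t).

step 1 [1y] zero: DF = P = 2403/2500 ≈ 0.961200
step 2 [2y] zero: DF = P = 9351/10000 ≈ 0.935100
step 3 [3y] swap r/1=1032/27931: DF=(1 − 1032/27931·(0.961200+0.935100))/(1+1032/27931) = 1121/1250 ≈ 0.896800
step 4 [4y] zero: DF = P = 4369/5000 ≈ 0.873800

1 1 2403/2500
2 2 9351/10000
3 3 1121/1250
4 4 4369/5000
s(1y) = (1/(2403/2500) − 1)/(1) = 97/2403 ≈ 4.0366%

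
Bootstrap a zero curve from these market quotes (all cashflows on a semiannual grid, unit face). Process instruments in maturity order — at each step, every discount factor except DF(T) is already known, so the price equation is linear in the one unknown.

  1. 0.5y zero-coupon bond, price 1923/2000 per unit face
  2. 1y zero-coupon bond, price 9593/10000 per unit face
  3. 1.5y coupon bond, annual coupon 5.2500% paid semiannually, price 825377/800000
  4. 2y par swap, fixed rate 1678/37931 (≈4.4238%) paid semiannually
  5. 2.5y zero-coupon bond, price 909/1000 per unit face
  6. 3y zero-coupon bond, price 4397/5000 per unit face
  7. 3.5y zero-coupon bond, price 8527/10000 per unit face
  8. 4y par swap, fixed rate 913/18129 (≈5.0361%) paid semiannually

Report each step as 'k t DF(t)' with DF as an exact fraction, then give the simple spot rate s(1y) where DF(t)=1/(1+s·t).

1 1/2 1923/2000
2 1 9593/10000
3 3/2 4781/5000
4 2 9161/10000
5 5/2 909/1000
6 3 4397/5000
7 7/2 8527/10000
8 4 4087/5000
s(1y) = (1/(9593/10000) − 1)/(1) = 407/9593 ≈ 4.2427%

step 1 [0.5y] zero: DF = P = 1923/2000 ≈ 0.961500
step 2 [1y] zero: DF = P = 9593/10000 ≈ 0.959300
step 3 [1.5y] bond c/2=21/800: DF=(825377/800000 − 21/800·(0.961500+0.959300))/(1+21/800) = 4781/5000 ≈ 0.956200
step 4 [2y] swap r/2=839/37931: DF=(1 − 839/37931·(0.961500+0.959300+0.956200))/(1+839/37931) = 9161/10000 ≈ 0.916100
step 5 [2.5y] zero: DF = P = 909/1000 ≈ 0.909000
step 6 [3y] zero: DF = P = 4397/5000 ≈ 0.879400
step 7 [3.5y] zero: DF = P = 8527/10000 ≈ 0.852700
step 8 [4y] swap r/2=913/36258: DF=(1 − 913/36258·(0.961500+0.959300+0.956200+0.916100+0.909000+0.879400+0.852700))/(1+913/36258) = 4087/5000 ≈ 0.817400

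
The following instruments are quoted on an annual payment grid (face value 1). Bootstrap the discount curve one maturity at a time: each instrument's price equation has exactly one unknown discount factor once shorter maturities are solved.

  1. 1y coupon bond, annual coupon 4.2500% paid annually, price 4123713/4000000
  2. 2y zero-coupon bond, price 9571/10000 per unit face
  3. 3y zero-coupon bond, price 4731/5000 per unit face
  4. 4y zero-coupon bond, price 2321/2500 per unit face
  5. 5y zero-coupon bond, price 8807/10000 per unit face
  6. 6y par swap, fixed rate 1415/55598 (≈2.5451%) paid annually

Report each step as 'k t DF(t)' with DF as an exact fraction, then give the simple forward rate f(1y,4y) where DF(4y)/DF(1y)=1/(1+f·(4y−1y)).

step 1 [1y] bond c/1=17/400: DF=(4123713/4000000 − 17/400·(0))/(1+17/400) = 9889/10000 ≈ 0.988900
step 2 [2y] zero: DF = P = 9571/10000 ≈ 0.957100
step 3 [3y] zero: DF = P = 4731/5000 ≈ 0.946200
step 4 [4y] zero: DF = P = 2321/2500 ≈ 0.928400
step 5 [5y] zero: DF = P = 8807/10000 ≈ 0.880700
step 6 [6y] swap r/1=1415/55598: DF=(1 − 1415/55598·(0.988900+0.957100+0.946200+0.928400+0.880700))/(1+1415/55598) = 1717/2000 ≈ 0.858500

1 1 9889/10000
2 2 9571/10000
3 3 4731/5000
4 4 2321/2500
5 5 8807/10000
6 6 1717/2000
f(1y,4y) = ((9889/10000)/(2321/2500) − 1)/(3) = 55/2532 ≈ 2.1722%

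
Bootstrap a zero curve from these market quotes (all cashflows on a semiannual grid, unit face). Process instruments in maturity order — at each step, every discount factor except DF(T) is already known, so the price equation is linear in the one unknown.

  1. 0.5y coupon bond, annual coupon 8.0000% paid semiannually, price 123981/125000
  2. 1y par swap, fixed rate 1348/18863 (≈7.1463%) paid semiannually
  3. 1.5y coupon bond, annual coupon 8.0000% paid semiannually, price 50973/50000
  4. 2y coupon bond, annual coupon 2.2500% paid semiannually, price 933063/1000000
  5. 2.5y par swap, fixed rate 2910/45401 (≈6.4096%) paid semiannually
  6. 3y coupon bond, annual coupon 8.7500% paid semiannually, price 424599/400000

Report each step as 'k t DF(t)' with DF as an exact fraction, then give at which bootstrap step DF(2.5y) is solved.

1 1/2 9537/10000
2 1 4663/5000
3 3/2 9077/10000
4 2 2229/2500
5 5/2 1709/2000
6 3 8267/10000
DF(2.5y) is solved at step 5

step 1 [0.5y] bond c/2=1/25: DF=(123981/125000 − 1/25·(0))/(1+1/25) = 9537/10000 ≈ 0.953700
step 2 [1y] swap r/2=674/18863: DF=(1 − 674/18863·(0.953700))/(1+674/18863) = 4663/5000 ≈ 0.932600
step 3 [1.5y] bond c/2=1/25: DF=(50973/50000 − 1/25·(0.953700+0.932600))/(1+1/25) = 9077/10000 ≈ 0.907700
step 4 [2y] bond c/2=9/800: DF=(933063/1000000 − 9/800·(0.953700+0.932600+0.907700))/(1+9/800) = 2229/2500 ≈ 0.891600
step 5 [2.5y] swap r/2=1455/45401: DF=(1 − 1455/45401·(0.953700+0.932600+0.907700+0.891600))/(1+1455/45401) = 1709/2000 ≈ 0.854500
step 6 [3y] bond c/2=7/160: DF=(424599/400000 − 7/160·(0.953700+0.932600+0.907700+0.891600+0.854500))/(1+7/160) = 8267/10000 ≈ 0.826700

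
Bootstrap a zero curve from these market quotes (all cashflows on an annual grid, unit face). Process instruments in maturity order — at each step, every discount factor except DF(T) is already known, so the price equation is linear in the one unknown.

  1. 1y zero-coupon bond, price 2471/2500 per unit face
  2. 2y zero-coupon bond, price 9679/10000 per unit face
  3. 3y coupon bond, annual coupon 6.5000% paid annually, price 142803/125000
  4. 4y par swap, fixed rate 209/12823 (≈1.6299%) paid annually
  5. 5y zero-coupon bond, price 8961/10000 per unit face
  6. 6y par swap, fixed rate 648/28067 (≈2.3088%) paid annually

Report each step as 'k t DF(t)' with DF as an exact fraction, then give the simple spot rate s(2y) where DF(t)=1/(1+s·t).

step 1 [1y] zero: DF = P = 2471/2500 ≈ 0.988400
step 2 [2y] zero: DF = P = 9679/10000 ≈ 0.967900
step 3 [3y] bond c/1=13/200: DF=(142803/125000 − 13/200·(0.988400+0.967900))/(1+13/200) = 9533/10000 ≈ 0.953300
step 4 [4y] swap r/1=209/12823: DF=(1 − 209/12823·(0.988400+0.967900+0.953300))/(1+209/12823) = 9373/10000 ≈ 0.937300
step 5 [5y] zero: DF = P = 8961/10000 ≈ 0.896100
step 6 [6y] swap r/1=648/28067: DF=(1 − 648/28067·(0.988400+0.967900+0.953300+0.937300+0.896100))/(1+648/28067) = 544/625 ≈ 0.870400

1 1 2471/2500
2 2 9679/10000
3 3 9533/10000
4 4 9373/10000
5 5 8961/10000
6 6 544/625
s(2y) = (1/(9679/10000) − 1)/(2) = 321/19358 ≈ 1.6582%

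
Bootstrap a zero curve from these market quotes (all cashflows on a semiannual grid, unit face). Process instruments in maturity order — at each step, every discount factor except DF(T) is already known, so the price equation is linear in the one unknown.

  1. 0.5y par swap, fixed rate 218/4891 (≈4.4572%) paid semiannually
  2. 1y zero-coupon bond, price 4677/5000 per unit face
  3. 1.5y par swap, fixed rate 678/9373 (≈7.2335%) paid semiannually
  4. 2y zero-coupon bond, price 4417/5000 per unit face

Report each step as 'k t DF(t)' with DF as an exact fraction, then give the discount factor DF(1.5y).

step 1 [0.5y] swap r/2=109/4891: DF=(1 − 109/4891·(0))/(1+109/4891) = 4891/5000 ≈ 0.978200
step 2 [1y] zero: DF = P = 4677/5000 ≈ 0.935400
step 3 [1.5y] swap r/2=339/9373: DF=(1 − 339/9373·(0.978200+0.935400))/(1+339/9373) = 8983/10000 ≈ 0.898300
step 4 [2y] zero: DF = P = 4417/5000 ≈ 0.883400

1 1/2 4891/5000
2 1 4677/5000
3 3/2 8983/10000
4 2 4417/5000
DF(1.5y) = 8983/10000 ≈ 0.898300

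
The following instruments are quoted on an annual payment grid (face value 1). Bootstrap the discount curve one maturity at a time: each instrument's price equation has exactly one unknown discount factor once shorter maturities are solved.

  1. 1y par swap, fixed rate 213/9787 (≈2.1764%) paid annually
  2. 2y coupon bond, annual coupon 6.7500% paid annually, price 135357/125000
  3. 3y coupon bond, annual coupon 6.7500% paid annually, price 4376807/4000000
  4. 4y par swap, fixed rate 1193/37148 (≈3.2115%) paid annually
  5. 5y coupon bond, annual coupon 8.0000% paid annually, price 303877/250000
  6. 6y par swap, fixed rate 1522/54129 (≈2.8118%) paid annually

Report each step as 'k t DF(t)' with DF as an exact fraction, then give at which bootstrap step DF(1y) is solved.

1 1 9787/10000
2 2 381/400
3 3 9029/10000
4 4 8807/10000
5 5 8503/10000
6 6 4239/5000
DF(1y) is solved at step 1

step 1 [1y] swap r/1=213/9787: DF=(1 − 213/9787·(0))/(1+213/9787) = 9787/10000 ≈ 0.978700
step 2 [2y] bond c/1=27/400: DF=(135357/125000 − 27/400·(0.978700))/(1+27/400) = 381/400 ≈ 0.952500
step 3 [3y] bond c/1=27/400: DF=(4376807/4000000 − 27/400·(0.978700+0.952500))/(1+27/400) = 9029/10000 ≈ 0.902900
step 4 [4y] swap r/1=1193/37148: DF=(1 − 1193/37148·(0.978700+0.952500+0.902900))/(1+1193/37148) = 8807/10000 ≈ 0.880700
step 5 [5y] bond c/1=2/25: DF=(303877/250000 − 2/25·(0.978700+0.952500+0.902900+0.880700))/(1+2/25) = 8503/10000 ≈ 0.850300
step 6 [6y] swap r/1=1522/54129: DF=(1 − 1522/54129·(0.978700+0.952500+0.902900+0.880700+0.850300))/(1+1522/54129) = 4239/5000 ≈ 0.847800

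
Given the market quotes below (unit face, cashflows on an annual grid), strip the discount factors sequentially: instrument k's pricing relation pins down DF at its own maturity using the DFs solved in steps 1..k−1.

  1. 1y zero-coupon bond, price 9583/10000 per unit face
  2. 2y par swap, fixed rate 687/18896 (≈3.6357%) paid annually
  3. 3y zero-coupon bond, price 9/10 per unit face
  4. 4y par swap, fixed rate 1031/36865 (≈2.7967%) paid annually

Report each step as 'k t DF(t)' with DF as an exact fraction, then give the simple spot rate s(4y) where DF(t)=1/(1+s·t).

1 1 9583/10000
2 2 9313/10000
3 3 9/10
4 4 8969/10000
s(4y) = (1/(8969/10000) − 1)/(4) = 1031/35876 ≈ 2.8738%

step 1 [1y] zero: DF = P = 9583/10000 ≈ 0.958300
step 2 [2y] swap r/1=687/18896: DF=(1 − 687/18896·(0.958300))/(1+687/18896) = 9313/10000 ≈ 0.931300
step 3 [3y] zero: DF = P = 9/10 ≈ 0.900000
step 4 [4y] swap r/1=1031/36865: DF=(1 − 1031/36865·(0.958300+0.931300+0.900000))/(1+1031/36865) = 8969/10000 ≈ 0.896900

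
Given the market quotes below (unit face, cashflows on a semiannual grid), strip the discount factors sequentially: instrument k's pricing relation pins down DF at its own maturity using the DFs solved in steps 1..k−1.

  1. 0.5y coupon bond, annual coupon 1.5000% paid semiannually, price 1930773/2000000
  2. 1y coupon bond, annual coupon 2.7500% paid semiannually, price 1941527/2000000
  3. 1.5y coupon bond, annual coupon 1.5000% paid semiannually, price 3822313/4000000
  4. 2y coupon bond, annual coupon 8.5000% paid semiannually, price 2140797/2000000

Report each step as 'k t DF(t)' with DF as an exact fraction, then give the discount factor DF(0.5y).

1 1/2 4791/5000
2 1 4723/5000
3 3/2 9343/10000
4 2 9111/10000
DF(0.5y) = 4791/5000 ≈ 0.958200

step 1 [0.5y] bond c/2=3/400: DF=(1930773/2000000 − 3/400·(0))/(1+3/400) = 4791/5000 ≈ 0.958200
step 2 [1y] bond c/2=11/800: DF=(1941527/2000000 − 11/800·(0.958200))/(1+11/800) = 4723/5000 ≈ 0.944600
step 3 [1.5y] bond c/2=3/400: DF=(3822313/4000000 − 3/400·(0.958200+0.944600))/(1+3/400) = 9343/10000 ≈ 0.934300
step 4 [2y] bond c/2=17/400: DF=(2140797/2000000 − 17/400·(0.958200+0.944600+0.934300))/(1+17/400) = 9111/10000 ≈ 0.911100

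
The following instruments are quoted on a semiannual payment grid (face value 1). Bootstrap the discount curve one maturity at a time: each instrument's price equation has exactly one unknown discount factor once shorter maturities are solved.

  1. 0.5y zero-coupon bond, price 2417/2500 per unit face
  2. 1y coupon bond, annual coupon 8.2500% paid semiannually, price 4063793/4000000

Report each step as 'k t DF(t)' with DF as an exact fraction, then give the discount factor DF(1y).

1 1/2 2417/2500
2 1 4687/5000
DF(1y) = 4687/5000 ≈ 0.937400

step 1 [0.5y] zero: DF = P = 2417/2500 ≈ 0.966800
step 2 [1y] bond c/2=33/800: DF=(4063793/4000000 − 33/800·(0.966800))/(1+33/800) = 4687/5000 ≈ 0.937400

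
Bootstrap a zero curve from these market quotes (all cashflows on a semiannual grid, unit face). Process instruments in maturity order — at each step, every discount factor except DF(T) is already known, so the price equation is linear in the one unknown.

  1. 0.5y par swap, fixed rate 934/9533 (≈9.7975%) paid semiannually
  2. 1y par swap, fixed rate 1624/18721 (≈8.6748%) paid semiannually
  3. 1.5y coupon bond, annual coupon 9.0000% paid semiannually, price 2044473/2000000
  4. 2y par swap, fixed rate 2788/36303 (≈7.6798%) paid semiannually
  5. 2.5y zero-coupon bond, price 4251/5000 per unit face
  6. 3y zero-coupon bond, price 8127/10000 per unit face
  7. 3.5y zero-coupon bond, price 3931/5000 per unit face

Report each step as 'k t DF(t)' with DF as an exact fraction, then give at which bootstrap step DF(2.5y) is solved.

1 1/2 9533/10000
2 1 2297/2500
3 3/2 561/625
4 2 4303/5000
5 5/2 4251/5000
6 3 8127/10000
7 7/2 3931/5000
DF(2.5y) is solved at step 5

step 1 [0.5y] swap r/2=467/9533: DF=(1 − 467/9533·(0))/(1+467/9533) = 9533/10000 ≈ 0.953300
step 2 [1y] swap r/2=812/18721: DF=(1 − 812/18721·(0.953300))/(1+812/18721) = 2297/2500 ≈ 0.918800
step 3 [1.5y] bond c/2=9/200: DF=(2044473/2000000 − 9/200·(0.953300+0.918800))/(1+9/200) = 561/625 ≈ 0.897600
step 4 [2y] swap r/2=1394/36303: DF=(1 − 1394/36303·(0.953300+0.918800+0.897600))/(1+1394/36303) = 4303/5000 ≈ 0.860600
step 5 [2.5y] zero: DF = P = 4251/5000 ≈ 0.850200
step 6 [3y] zero: DF = P = 8127/10000 ≈ 0.812700
step 7 [3.5y] zero: DF = P = 3931/5000 ≈ 0.786200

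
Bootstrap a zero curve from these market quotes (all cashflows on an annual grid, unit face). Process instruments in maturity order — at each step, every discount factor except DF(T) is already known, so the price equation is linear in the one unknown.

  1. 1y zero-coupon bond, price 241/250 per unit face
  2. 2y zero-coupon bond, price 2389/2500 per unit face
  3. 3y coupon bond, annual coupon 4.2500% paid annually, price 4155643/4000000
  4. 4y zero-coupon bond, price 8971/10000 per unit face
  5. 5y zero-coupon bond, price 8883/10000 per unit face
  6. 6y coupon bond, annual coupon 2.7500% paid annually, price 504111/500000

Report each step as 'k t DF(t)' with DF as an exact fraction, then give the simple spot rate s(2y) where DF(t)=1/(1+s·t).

1 1 241/250
2 2 2389/2500
3 3 9183/10000
4 4 8971/10000
5 5 8883/10000
6 6 343/400
s(2y) = (1/(2389/2500) − 1)/(2) = 111/4778 ≈ 2.3231%

step 1 [1y] zero: DF = P = 241/250 ≈ 0.964000
step 2 [2y] zero: DF = P = 2389/2500 ≈ 0.955600
step 3 [3y] bond c/1=17/400: DF=(4155643/4000000 − 17/400·(0.964000+0.955600))/(1+17/400) = 9183/10000 ≈ 0.918300
step 4 [4y] zero: DF = P = 8971/10000 ≈ 0.897100
step 5 [5y] zero: DF = P = 8883/10000 ≈ 0.888300
step 6 [6y] bond c/1=11/400: DF=(504111/500000 − 11/400·(0.964000+0.955600+0.918300+0.897100+0.888300))/(1+11/400) = 343/400 ≈ 0.857500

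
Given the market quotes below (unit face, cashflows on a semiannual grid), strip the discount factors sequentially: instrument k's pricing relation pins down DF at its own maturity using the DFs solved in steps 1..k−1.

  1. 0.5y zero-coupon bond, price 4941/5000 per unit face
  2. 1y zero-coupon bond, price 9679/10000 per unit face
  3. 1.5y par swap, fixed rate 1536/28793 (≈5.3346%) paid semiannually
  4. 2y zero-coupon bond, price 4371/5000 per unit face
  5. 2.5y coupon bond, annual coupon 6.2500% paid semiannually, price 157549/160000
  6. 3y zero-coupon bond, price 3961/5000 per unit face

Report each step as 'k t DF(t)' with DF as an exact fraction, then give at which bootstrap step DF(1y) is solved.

step 1 [0.5y] zero: DF = P = 4941/5000 ≈ 0.988200
step 2 [1y] zero: DF = P = 9679/10000 ≈ 0.967900
step 3 [1.5y] swap r/2=768/28793: DF=(1 − 768/28793·(0.988200+0.967900))/(1+768/28793) = 577/625 ≈ 0.923200
step 4 [2y] zero: DF = P = 4371/5000 ≈ 0.874200
step 5 [2.5y] bond c/2=1/32: DF=(157549/160000 − 1/32·(0.988200+0.967900+0.923200+0.874200))/(1+1/32) = 8411/10000 ≈ 0.841100
step 6 [3y] zero: DF = P = 3961/5000 ≈ 0.792200

1 1/2 4941/5000
2 1 9679/10000
3 3/2 577/625
4 2 4371/5000
5 5/2 8411/10000
6 3 3961/5000
DF(1y) is solved at step 2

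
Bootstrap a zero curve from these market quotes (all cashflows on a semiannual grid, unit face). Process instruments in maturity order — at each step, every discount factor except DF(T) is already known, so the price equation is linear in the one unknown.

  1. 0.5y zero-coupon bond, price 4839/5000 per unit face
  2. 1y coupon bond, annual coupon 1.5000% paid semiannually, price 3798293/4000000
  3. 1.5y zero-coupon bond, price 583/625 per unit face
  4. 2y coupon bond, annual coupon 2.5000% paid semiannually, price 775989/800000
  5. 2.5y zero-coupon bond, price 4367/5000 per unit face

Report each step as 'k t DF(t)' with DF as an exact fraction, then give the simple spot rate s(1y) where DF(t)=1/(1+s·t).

1 1/2 4839/5000
2 1 9353/10000
3 3/2 583/625
4 2 923/1000
5 5/2 4367/5000
s(1y) = (1/(9353/10000) − 1)/(1) = 647/9353 ≈ 6.9176%

step 1 [0.5y] zero: DF = P = 4839/5000 ≈ 0.967800
step 2 [1y] bond c/2=3/400: DF=(3798293/4000000 − 3/400·(0.967800))/(1+3/400) = 9353/10000 ≈ 0.935300
step 3 [1.5y] zero: DF = P = 583/625 ≈ 0.932800
step 4 [2y] bond c/2=1/80: DF=(775989/800000 − 1/80·(0.967800+0.935300+0.932800))/(1+1/80) = 923/1000 ≈ 0.923000
step 5 [2.5y] zero: DF = P = 4367/5000 ≈ 0.873400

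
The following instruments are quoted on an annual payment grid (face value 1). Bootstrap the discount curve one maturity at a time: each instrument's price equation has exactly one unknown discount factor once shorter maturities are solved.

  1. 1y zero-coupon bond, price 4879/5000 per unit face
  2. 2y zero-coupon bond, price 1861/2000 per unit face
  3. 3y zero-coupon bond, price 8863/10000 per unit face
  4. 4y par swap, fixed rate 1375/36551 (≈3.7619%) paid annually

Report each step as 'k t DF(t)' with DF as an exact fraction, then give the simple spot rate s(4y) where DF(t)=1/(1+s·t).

1 1 4879/5000
2 2 1861/2000
3 3 8863/10000
4 4 69/80
s(4y) = (1/(69/80) − 1)/(4) = 11/276 ≈ 3.9855%

step 1 [1y] zero: DF = P = 4879/5000 ≈ 0.975800
step 2 [2y] zero: DF = P = 1861/2000 ≈ 0.930500
step 3 [3y] zero: DF = P = 8863/10000 ≈ 0.886300
step 4 [4y] swap r/1=1375/36551: DF=(1 − 1375/36551·(0.975800+0.930500+0.886300))/(1+1375/36551) = 69/80 ≈ 0.862500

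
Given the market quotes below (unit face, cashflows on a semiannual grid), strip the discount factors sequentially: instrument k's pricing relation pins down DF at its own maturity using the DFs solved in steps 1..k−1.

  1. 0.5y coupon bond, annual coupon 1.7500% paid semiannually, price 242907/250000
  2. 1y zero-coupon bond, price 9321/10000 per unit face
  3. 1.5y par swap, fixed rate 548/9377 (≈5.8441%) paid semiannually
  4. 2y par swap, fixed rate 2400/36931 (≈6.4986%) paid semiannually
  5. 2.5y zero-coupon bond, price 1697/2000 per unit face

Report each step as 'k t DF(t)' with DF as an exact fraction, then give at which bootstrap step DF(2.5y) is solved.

1 1/2 602/625
2 1 9321/10000
3 3/2 4589/5000
4 2 22/25
5 5/2 1697/2000
DF(2.5y) is solved at step 5

step 1 [0.5y] bond c/2=7/800: DF=(242907/250000 − 7/800·(0))/(1+7/800) = 602/625 ≈ 0.963200
step 2 [1y] zero: DF = P = 9321/10000 ≈ 0.932100
step 3 [1.5y] swap r/2=274/9377: DF=(1 − 274/9377·(0.963200+0.932100))/(1+274/9377) = 4589/5000 ≈ 0.917800
step 4 [2y] swap r/2=1200/36931: DF=(1 − 1200/36931·(0.963200+0.932100+0.917800))/(1+1200/36931) = 22/25 ≈ 0.880000
step 5 [2.5y] zero: DF = P = 1697/2000 ≈ 0.848500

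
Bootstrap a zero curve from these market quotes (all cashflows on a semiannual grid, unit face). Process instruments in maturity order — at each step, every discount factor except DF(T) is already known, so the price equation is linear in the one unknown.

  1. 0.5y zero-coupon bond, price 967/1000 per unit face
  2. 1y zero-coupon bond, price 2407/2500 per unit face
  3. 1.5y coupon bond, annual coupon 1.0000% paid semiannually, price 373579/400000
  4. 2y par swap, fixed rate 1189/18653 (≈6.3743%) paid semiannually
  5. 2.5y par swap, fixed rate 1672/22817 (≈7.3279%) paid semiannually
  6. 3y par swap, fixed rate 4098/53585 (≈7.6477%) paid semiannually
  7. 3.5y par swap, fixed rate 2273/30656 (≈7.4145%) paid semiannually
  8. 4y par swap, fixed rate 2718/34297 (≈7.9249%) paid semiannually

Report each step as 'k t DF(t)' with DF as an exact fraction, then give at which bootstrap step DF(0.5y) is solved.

step 1 [0.5y] zero: DF = P = 967/1000 ≈ 0.967000
step 2 [1y] zero: DF = P = 2407/2500 ≈ 0.962800
step 3 [1.5y] bond c/2=1/200: DF=(373579/400000 − 1/200·(0.967000+0.962800))/(1+1/200) = 9197/10000 ≈ 0.919700
step 4 [2y] swap r/2=1189/37306: DF=(1 − 1189/37306·(0.967000+0.962800+0.919700))/(1+1189/37306) = 8811/10000 ≈ 0.881100
step 5 [2.5y] swap r/2=836/22817: DF=(1 − 836/22817·(0.967000+0.962800+0.919700+0.881100))/(1+836/22817) = 1041/1250 ≈ 0.832800
step 6 [3y] swap r/2=2049/53585: DF=(1 − 2049/53585·(0.967000+0.962800+0.919700+0.881100+0.832800))/(1+2049/53585) = 7951/10000 ≈ 0.795100
step 7 [3.5y] swap r/2=2273/61312: DF=(1 − 2273/61312·(0.967000+0.962800+0.919700+0.881100+0.832800+0.795100))/(1+2273/61312) = 7727/10000 ≈ 0.772700
step 8 [4y] swap r/2=1359/34297: DF=(1 − 1359/34297·(0.967000+0.962800+0.919700+0.881100+0.832800+0.795100+0.772700))/(1+1359/34297) = 3641/5000 ≈ 0.728200

1 1/2 967/1000
2 1 2407/2500
3 3/2 9197/10000
4 2 8811/10000
5 5/2 1041/1250
6 3 7951/10000
7 7/2 7727/10000
8 4 3641/5000
DF(0.5y) is solved at step 1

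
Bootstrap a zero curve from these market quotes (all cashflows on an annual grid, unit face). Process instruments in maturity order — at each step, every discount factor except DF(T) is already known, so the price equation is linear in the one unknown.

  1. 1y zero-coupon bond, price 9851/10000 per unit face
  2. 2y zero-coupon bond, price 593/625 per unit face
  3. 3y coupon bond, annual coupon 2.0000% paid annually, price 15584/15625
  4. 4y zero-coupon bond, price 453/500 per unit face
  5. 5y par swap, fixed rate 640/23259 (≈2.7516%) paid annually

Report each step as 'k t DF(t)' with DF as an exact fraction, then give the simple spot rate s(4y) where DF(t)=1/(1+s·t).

step 1 [1y] zero: DF = P = 9851/10000 ≈ 0.985100
step 2 [2y] zero: DF = P = 593/625 ≈ 0.948800
step 3 [3y] bond c/1=1/50: DF=(15584/15625 − 1/50·(0.985100+0.948800))/(1+1/50) = 9399/10000 ≈ 0.939900
step 4 [4y] zero: DF = P = 453/500 ≈ 0.906000
step 5 [5y] swap r/1=640/23259: DF=(1 − 640/23259·(0.985100+0.948800+0.939900+0.906000))/(1+640/23259) = 109/125 ≈ 0.872000

1 1 9851/10000
2 2 593/625
3 3 9399/10000
4 4 453/500
5 5 109/125
s(4y) = (1/(453/500) − 1)/(4) = 47/1812 ≈ 2.5938%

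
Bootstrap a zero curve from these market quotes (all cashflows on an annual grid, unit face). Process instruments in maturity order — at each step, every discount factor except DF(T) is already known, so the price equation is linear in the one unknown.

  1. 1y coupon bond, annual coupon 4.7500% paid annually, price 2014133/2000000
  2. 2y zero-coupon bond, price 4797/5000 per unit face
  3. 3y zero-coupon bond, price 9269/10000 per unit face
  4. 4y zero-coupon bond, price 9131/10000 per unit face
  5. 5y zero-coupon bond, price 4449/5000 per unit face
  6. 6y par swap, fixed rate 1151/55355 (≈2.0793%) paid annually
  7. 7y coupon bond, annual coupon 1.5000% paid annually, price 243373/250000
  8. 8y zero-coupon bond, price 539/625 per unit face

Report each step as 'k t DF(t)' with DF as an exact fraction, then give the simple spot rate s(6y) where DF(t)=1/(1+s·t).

1 1 4807/5000
2 2 4797/5000
3 3 9269/10000
4 4 9131/10000
5 5 4449/5000
6 6 8849/10000
7 7 8773/10000
8 8 539/625
s(6y) = (1/(8849/10000) − 1)/(6) = 1151/53094 ≈ 2.1679%

step 1 [1y] bond c/1=19/400: DF=(2014133/2000000 − 19/400·(0))/(1+19/400) = 4807/5000 ≈ 0.961400
step 2 [2y] zero: DF = P = 4797/5000 ≈ 0.959400
step 3 [3y] zero: DF = P = 9269/10000 ≈ 0.926900
step 4 [4y] zero: DF = P = 9131/10000 ≈ 0.913100
step 5 [5y] zero: DF = P = 4449/5000 ≈ 0.889800
step 6 [6y] swap r/1=1151/55355: DF=(1 − 1151/55355·(0.961400+0.959400+0.926900+0.913100+0.889800))/(1+1151/55355) = 8849/10000 ≈ 0.884900
step 7 [7y] bond c/1=3/200: DF=(243373/250000 − 3/200·(0.961400+0.959400+0.926900+0.913100+0.889800+0.884900))/(1+3/200) = 8773/10000 ≈ 0.877300
step 8 [8y] zero: DF = P = 539/625 ≈ 0.862400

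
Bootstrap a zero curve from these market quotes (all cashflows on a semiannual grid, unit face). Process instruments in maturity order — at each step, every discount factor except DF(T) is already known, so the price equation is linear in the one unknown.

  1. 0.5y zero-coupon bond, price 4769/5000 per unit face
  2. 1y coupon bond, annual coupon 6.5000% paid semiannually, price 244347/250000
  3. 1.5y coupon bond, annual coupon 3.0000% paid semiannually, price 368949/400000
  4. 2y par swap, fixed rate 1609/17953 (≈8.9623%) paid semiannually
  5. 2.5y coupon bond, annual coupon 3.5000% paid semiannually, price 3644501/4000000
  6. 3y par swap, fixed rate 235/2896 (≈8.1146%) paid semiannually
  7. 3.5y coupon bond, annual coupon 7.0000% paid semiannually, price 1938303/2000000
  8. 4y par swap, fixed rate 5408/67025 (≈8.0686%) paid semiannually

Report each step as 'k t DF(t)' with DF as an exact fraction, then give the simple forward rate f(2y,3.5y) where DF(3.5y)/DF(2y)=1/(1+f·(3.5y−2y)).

1 1/2 4769/5000
2 1 4583/5000
3 3/2 8811/10000
4 2 8391/10000
5 5/2 8337/10000
6 3 1577/2000
7 7/2 7601/10000
8 4 456/625
f(2y,3.5y) = ((8391/10000)/(7601/10000) − 1)/(3/2) = 1580/22803 ≈ 6.9289%

step 1 [0.5y] zero: DF = P = 4769/5000 ≈ 0.953800
step 2 [1y] bond c/2=13/400: DF=(244347/250000 − 13/400·(0.953800))/(1+13/400) = 4583/5000 ≈ 0.916600
step 3 [1.5y] bond c/2=3/200: DF=(368949/400000 − 3/200·(0.953800+0.916600))/(1+3/200) = 8811/10000 ≈ 0.881100
step 4 [2y] swap r/2=1609/35906: DF=(1 − 1609/35906·(0.953800+0.916600+0.881100))/(1+1609/35906) = 8391/10000 ≈ 0.839100
step 5 [2.5y] bond c/2=7/400: DF=(3644501/4000000 − 7/400·(0.953800+0.916600+0.881100+0.839100))/(1+7/400) = 8337/10000 ≈ 0.833700
step 6 [3y] swap r/2=235/5792: DF=(1 − 235/5792·(0.953800+0.916600+0.881100+0.839100+0.833700))/(1+235/5792) = 1577/2000 ≈ 0.788500
step 7 [3.5y] bond c/2=7/200: DF=(1938303/2000000 − 7/200·(0.953800+0.916600+0.881100+0.839100+0.833700+0.788500))/(1+7/200) = 7601/10000 ≈ 0.760100
step 8 [4y] swap r/2=2704/67025: DF=(1 − 2704/67025·(0.953800+0.916600+0.881100+0.839100+0.833700+0.788500+0.760100))/(1+2704/67025) = 456/625 ≈ 0.729600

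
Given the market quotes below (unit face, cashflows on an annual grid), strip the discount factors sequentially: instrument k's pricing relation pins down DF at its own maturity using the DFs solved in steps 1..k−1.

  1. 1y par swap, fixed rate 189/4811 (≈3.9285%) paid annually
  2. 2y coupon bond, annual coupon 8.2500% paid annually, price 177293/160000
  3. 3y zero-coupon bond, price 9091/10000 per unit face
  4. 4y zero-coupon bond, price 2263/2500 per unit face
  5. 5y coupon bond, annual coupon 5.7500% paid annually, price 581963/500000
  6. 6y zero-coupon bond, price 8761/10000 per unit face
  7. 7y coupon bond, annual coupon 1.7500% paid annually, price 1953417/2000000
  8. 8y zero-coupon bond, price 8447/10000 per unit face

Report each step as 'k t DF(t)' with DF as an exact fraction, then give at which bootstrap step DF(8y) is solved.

1 1 4811/5000
2 2 9503/10000
3 3 9091/10000
4 4 2263/2500
5 5 449/500
6 6 8761/10000
7 7 8653/10000
8 8 8447/10000
DF(8y) is solved at step 8

step 1 [1y] swap r/1=189/4811: DF=(1 − 189/4811·(0))/(1+189/4811) = 4811/5000 ≈ 0.962200
step 2 [2y] bond c/1=33/400: DF=(177293/160000 − 33/400·(0.962200))/(1+33/400) = 9503/10000 ≈ 0.950300
step 3 [3y] zero: DF = P = 9091/10000 ≈ 0.909100
step 4 [4y] zero: DF = P = 2263/2500 ≈ 0.905200
step 5 [5y] bond c/1=23/400: DF=(581963/500000 − 23/400·(0.962200+0.950300+0.909100+0.905200))/(1+23/400) = 449/500 ≈ 0.898000
step 6 [6y] zero: DF = P = 8761/10000 ≈ 0.876100
step 7 [7y] bond c/1=7/400: DF=(1953417/2000000 − 7/400·(0.962200+0.950300+0.909100+0.905200+0.898000+0.876100))/(1+7/400) = 8653/10000 ≈ 0.865300
step 8 [8y] zero: DF = P = 8447/10000 ≈ 0.844700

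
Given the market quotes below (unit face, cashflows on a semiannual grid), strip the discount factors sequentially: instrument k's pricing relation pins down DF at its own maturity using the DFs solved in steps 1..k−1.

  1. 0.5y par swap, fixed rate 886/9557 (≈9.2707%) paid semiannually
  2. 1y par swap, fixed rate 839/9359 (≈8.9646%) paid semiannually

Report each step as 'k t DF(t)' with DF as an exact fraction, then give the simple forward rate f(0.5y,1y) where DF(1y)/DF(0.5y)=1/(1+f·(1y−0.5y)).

step 1 [0.5y] swap r/2=443/9557: DF=(1 − 443/9557·(0))/(1+443/9557) = 9557/10000 ≈ 0.955700
step 2 [1y] swap r/2=839/18718: DF=(1 − 839/18718·(0.955700))/(1+839/18718) = 9161/10000 ≈ 0.916100

1 1/2 9557/10000
2 1 9161/10000
f(0.5y,1y) = ((9557/10000)/(9161/10000) − 1)/(1/2) = 792/9161 ≈ 8.6453%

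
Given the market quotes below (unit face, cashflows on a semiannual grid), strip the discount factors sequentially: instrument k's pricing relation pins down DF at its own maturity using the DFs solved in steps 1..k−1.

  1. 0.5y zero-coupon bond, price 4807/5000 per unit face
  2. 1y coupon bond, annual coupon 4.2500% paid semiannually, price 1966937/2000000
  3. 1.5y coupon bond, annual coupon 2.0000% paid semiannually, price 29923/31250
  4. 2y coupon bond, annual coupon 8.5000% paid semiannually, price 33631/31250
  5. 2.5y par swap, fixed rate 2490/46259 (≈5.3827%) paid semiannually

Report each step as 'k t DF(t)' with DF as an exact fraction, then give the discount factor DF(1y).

1 1/2 4807/5000
2 1 943/1000
3 3/2 2323/2500
4 2 573/625
5 5/2 1751/2000
DF(1y) = 943/1000 ≈ 0.943000

step 1 [0.5y] zero: DF = P = 4807/5000 ≈ 0.961400
step 2 [1y] bond c/2=17/800: DF=(1966937/2000000 − 17/800·(0.961400))/(1+17/800) = 943/1000 ≈ 0.943000
step 3 [1.5y] bond c/2=1/100: DF=(29923/31250 − 1/100·(0.961400+0.943000))/(1+1/100) = 2323/2500 ≈ 0.929200
step 4 [2y] bond c/2=17/400: DF=(33631/31250 − 17/400·(0.961400+0.943000+0.929200))/(1+17/400) = 573/625 ≈ 0.916800
step 5 [2.5y] swap r/2=1245/46259: DF=(1 − 1245/46259·(0.961400+0.943000+0.929200+0.916800))/(1+1245/46259) = 1751/2000 ≈ 0.875500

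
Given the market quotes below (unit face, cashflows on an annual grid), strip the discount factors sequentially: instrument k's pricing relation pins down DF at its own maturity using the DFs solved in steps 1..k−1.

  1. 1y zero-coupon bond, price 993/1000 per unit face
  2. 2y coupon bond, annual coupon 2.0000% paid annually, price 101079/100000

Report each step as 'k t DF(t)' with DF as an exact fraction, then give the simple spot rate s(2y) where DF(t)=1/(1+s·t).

step 1 [1y] zero: DF = P = 993/1000 ≈ 0.993000
step 2 [2y] bond c/1=1/50: DF=(101079/100000 − 1/50·(0.993000))/(1+1/50) = 1943/2000 ≈ 0.971500

1 1 993/1000
2 2 1943/2000
s(2y) = (1/(1943/2000) − 1)/(2) = 57/3886 ≈ 1.4668%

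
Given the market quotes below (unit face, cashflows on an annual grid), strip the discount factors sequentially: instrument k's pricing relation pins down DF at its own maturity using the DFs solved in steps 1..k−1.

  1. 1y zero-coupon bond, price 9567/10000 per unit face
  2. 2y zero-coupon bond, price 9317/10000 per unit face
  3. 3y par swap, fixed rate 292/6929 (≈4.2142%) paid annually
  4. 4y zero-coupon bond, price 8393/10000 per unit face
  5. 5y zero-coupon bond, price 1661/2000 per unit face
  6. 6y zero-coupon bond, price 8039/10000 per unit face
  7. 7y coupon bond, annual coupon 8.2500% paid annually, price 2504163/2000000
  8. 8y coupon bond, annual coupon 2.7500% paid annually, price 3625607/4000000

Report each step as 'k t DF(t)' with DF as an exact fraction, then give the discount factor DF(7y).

step 1 [1y] zero: DF = P = 9567/10000 ≈ 0.956700
step 2 [2y] zero: DF = P = 9317/10000 ≈ 0.931700
step 3 [3y] swap r/1=292/6929: DF=(1 − 292/6929·(0.956700+0.931700))/(1+292/6929) = 552/625 ≈ 0.883200
step 4 [4y] zero: DF = P = 8393/10000 ≈ 0.839300
step 5 [5y] zero: DF = P = 1661/2000 ≈ 0.830500
step 6 [6y] zero: DF = P = 8039/10000 ≈ 0.803900
step 7 [7y] bond c/1=33/400: DF=(2504163/2000000 − 33/400·(0.956700+0.931700+0.883200+0.839300+0.830500+0.803900))/(1+33/400) = 7569/10000 ≈ 0.756900
step 8 [8y] bond c/1=11/400: DF=(3625607/4000000 − 11/400·(0.956700+0.931700+0.883200+0.839300+0.830500+0.803900+0.756900))/(1+11/400) = 1443/2000 ≈ 0.721500

1 1 9567/10000
2 2 9317/10000
3 3 552/625
4 4 8393/10000
5 5 1661/2000
6 6 8039/10000
7 7 7569/10000
8 8 1443/2000
DF(7y) = 7569/10000 ≈ 0.756900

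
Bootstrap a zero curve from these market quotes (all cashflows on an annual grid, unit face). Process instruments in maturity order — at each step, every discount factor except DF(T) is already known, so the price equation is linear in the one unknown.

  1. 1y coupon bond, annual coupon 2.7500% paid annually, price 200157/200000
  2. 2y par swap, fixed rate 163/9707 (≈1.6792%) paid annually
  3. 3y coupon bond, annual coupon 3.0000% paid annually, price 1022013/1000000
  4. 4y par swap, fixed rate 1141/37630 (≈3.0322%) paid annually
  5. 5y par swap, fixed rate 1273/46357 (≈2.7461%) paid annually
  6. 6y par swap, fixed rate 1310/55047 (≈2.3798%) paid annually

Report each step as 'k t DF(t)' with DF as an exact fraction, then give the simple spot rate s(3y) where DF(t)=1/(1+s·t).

step 1 [1y] bond c/1=11/400: DF=(200157/200000 − 11/400·(0))/(1+11/400) = 487/500 ≈ 0.974000
step 2 [2y] swap r/1=163/9707: DF=(1 − 163/9707·(0.974000))/(1+163/9707) = 4837/5000 ≈ 0.967400
step 3 [3y] bond c/1=3/100: DF=(1022013/1000000 − 3/100·(0.974000+0.967400))/(1+3/100) = 9357/10000 ≈ 0.935700
step 4 [4y] swap r/1=1141/37630: DF=(1 − 1141/37630·(0.974000+0.967400+0.935700))/(1+1141/37630) = 8859/10000 ≈ 0.885900
step 5 [5y] swap r/1=1273/46357: DF=(1 − 1273/46357·(0.974000+0.967400+0.935700+0.885900))/(1+1273/46357) = 8727/10000 ≈ 0.872700
step 6 [6y] swap r/1=1310/55047: DF=(1 − 1310/55047·(0.974000+0.967400+0.935700+0.885900+0.872700))/(1+1310/55047) = 869/1000 ≈ 0.869000

1 1 487/500
2 2 4837/5000
3 3 9357/10000
4 4 8859/10000
5 5 8727/10000
6 6 869/1000
s(3y) = (1/(9357/10000) − 1)/(3) = 643/28071 ≈ 2.2906%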